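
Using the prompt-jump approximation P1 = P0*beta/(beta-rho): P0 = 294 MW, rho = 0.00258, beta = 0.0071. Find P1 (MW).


P1/P0 = beta / (beta - rho)
P1/P0 = 0.0071 / (0.0071 - 0.00258) = 1.570796
P1 = 294 * 1.570796 = 461.81 MW

461.81


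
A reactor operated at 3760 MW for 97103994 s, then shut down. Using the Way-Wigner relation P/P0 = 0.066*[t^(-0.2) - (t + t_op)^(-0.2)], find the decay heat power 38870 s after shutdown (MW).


P/P0 = 0.066 * [t^(-0.2) - (t + t_op)^(-0.2)]
P/P0 = 0.066 * [38870^(-0.2) - (38870 + 97103994)^(-0.2)]
P/P0 = 0.066 * [0.1208028 - 0.02526491] = 0.006305501
P = 3760 * 0.006305501 = 23.709 MW

23.709


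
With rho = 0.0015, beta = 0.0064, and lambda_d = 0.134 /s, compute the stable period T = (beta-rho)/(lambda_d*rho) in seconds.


T = (beta - rho) / (lambda_d * rho)
T = (0.0064 - 0.0015) / (0.134 * 0.0015)
T = 24.378 s

24.378


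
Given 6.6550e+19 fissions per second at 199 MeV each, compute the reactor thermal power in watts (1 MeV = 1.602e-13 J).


P = fission_rate * E_MeV * 1.602e-13
P = 6.6550e+19 * 199 * 1.602e-13
P = 2.1216e+09 W

2.1216e+09


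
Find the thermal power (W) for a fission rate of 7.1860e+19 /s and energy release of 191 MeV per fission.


P = fission_rate * E_MeV * 1.602e-13
P = 7.1860e+19 * 191 * 1.602e-13
P = 2.1988e+09 W

2.1988e+09


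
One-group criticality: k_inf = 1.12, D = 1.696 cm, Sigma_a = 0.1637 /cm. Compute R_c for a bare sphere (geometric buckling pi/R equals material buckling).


L^2 = D / Sigma_a = 1.696 / 0.1637 = 10.36042 cm^2
B_m^2 = (k_inf - 1) / L^2 = (1.12 - 1) / 10.36042 = 0.01158254 /cm^2
For a bare sphere: B_g = pi/R, so R_c = pi / sqrt(B_m^2)
R_c = pi / sqrt(0.01158254) = 29.191 cm

29.191


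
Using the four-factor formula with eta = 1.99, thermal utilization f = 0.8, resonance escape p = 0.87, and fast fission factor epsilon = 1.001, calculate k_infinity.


k_inf = eta * f * p * epsilon
k_inf = 1.99 * 0.8 * 0.87 * 1.001
k_inf = 1.3864

1.3864


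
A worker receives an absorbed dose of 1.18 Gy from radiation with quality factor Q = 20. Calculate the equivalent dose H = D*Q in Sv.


H = D * Q
H = 1.18 * 20
H = 23.600 Sv

23.600


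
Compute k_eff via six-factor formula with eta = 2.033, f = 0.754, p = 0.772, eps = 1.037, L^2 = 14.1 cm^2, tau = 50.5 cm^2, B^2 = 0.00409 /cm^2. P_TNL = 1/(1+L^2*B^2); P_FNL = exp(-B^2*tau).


k_inf = eta*f*p*eps = 2.033*0.754*0.772*1.037 = 1.227170
P_TNL = 1/(1 + L^2*B^2) = 1/(1 + 14.1*0.00409) = 0.9454754
P_FNL = exp(-B^2*tau) = exp(-0.00409*50.5) = 0.8133897
k_eff = k_inf * P_TNL * P_FNL = 1.227170 * 0.9454754 * 0.8133897
k_eff = 0.94374

0.94374


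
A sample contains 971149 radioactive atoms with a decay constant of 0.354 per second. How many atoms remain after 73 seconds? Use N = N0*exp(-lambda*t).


N = N0 * exp(-lambda * t)
N = 971149 * exp(-0.354 * 73)
N = 5.8110e-06

5.8110e-06


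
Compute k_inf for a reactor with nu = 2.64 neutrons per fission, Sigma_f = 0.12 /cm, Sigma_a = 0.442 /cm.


k_inf = nu * Sigma_f / Sigma_a
k_inf = 2.64 * 0.12 / 0.442
k_inf = 0.71674

0.71674


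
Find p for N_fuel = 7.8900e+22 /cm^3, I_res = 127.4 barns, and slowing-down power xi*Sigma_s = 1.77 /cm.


p = exp(-N * I * 1e-24 / (xi*Sigma_s))
p = exp(-7.8900e+22 * 127.4 * 1e-24 / 1.77)
p = 0.0034169

0.0034169


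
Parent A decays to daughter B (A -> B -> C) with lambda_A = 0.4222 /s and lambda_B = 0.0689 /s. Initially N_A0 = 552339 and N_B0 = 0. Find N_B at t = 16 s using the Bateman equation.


N_B(t) = lambda_A * N_A0 / (lambda_B - lambda_A) * [exp(-lambda_A*t) - exp(-lambda_B*t)]
exp(-0.4222*16) = 0.001164807; exp(-0.0689*16) = 0.3320732
N_B = 0.4222 * 552339 / (0.0689 - 0.4222) * (0.001164807 - 0.3320732)
N_B = 218418

218418


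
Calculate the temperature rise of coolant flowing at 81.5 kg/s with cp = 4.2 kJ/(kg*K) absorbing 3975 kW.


dT = Q / (m_dot * cp)
dT = 3975 / (81.5 * 4.2)
dT = 11.613 C

11.613


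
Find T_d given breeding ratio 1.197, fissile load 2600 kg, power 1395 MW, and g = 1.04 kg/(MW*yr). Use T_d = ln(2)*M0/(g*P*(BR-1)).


Breeding gain G = BR - 1 = 1.197 - 1 = 0.197
Fissile production rate = g * P * G = 1.04 * 1395 * 0.197 = 285.8076 kg/yr
T_d = ln(2) * M0 / (g * P * G)
T_d = ln(2) * 2600 / 285.8076 = 6.3056 yr

6.3056


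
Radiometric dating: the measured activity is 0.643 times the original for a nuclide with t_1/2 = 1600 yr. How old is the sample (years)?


lambda = ln(2) / t_half = ln(2) / 1600 = 4.332170e-04 /yr
t = -ln(A/A0) / lambda
t = -ln(0.643) / 4.332170e-04
t = 1019.4 yr

1019.4


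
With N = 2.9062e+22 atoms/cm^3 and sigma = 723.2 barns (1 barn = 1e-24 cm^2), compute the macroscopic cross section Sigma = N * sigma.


Sigma = N * sigma_barns * 1e-24
Sigma = 2.9062e+22 * 723.2 * 1e-24
Sigma = 21.018 /cm

21.018


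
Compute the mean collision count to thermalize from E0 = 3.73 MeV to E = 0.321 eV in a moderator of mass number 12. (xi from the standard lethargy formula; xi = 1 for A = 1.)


xi = 1 + (A-1)^2/(2A)*ln((A-1)/(A+1)) = 0.1577690 (for A = 12)
n = ln(E0/E) / xi
n = ln(3.73e6 / 0.321) / 0.1577690
n = ln(1.161994e+07) / 0.1577690 = 103.11

103.11


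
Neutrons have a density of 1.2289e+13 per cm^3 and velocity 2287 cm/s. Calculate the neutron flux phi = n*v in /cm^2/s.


phi = n * v
phi = 1.2289e+13 * 2287
phi = 2.8105e+16 /cm^2/s

2.8105e+16


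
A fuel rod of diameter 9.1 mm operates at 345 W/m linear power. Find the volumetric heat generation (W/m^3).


r = D / 2 / 1000 = 9.1 / 2 / 1000 = 0.00455 m
q''' = q' / (pi * r^2)
q''' = 345 / (pi * 0.00455^2)
q''' = 5.3045e+06 W/m^3

5.3045e+06


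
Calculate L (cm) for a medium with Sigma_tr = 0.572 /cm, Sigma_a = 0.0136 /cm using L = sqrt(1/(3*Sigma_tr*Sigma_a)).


D = 1 / (3 * Sigma_tr) = 1 / (3 * 0.572) = 0.5827506 cm
L = sqrt(D / Sigma_a)
L = sqrt(0.5827506 / 0.0136)
L = 6.5459 cm

6.5459


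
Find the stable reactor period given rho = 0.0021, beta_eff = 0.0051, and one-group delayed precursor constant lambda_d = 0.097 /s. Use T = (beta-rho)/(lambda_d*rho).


T = (beta - rho) / (lambda_d * rho)
T = (0.0051 - 0.0021) / (0.097 * 0.0021)
T = 14.728 s

14.728


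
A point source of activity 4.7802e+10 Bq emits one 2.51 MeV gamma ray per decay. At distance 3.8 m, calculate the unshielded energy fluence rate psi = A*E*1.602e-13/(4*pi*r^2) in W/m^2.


psi = A * E * 1.602e-13 / (4*pi*r^2)
psi = 4.7802e+10 * 2.51 * 1.602e-13 / (4*pi*3.8^2)
psi = 1.0593e-04 W/m^2

1.0593e-04


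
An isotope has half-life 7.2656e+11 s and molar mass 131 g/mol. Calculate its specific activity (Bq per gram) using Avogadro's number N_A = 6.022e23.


lambda = ln(2) / t_half = ln(2) / 7.2656e+11 = 9.540123e-13 /s
SA = lambda * N_A / M
SA = 9.540123e-13 * 6.022e23 / 131
SA = 4.3855e+09 Bq/g

4.3855e+09


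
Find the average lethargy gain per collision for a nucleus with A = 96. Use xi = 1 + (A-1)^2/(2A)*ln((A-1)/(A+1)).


xi = 1 + (A-1)^2/(2A) * ln((A-1)/(A+1))
xi = 1 + (96-1)^2/(2*96) * ln((96-1)/(96 +1))
xi = 0.020689

0.020689


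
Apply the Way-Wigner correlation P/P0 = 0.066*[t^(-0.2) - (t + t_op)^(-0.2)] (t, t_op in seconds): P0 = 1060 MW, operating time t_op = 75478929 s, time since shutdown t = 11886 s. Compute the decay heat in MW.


P/P0 = 0.066 * [t^(-0.2) - (t + t_op)^(-0.2)]
P/P0 = 0.066 * [11886^(-0.2) - (11886 + 75478929)^(-0.2)]
P/P0 = 0.066 * [0.1531062 - 0.02657181] = 0.008351270
P = 1060 * 0.008351270 = 8.8523 MW

8.8523


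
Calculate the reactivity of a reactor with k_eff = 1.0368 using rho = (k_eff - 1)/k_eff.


rho = (k_eff - 1) / k_eff
rho = (1.0368 - 1) / 1.0368
rho = 0.035494

0.035494


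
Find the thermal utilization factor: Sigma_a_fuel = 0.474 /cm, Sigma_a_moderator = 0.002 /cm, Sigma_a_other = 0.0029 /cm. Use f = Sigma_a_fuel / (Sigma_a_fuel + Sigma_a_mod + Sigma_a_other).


f = Sigma_a_fuel / (Sigma_a_fuel + Sigma_a_mod + Sigma_a_other)
f = 0.474 / (0.474 + 0.002 + 0.0029)
f = 0.98977

0.98977


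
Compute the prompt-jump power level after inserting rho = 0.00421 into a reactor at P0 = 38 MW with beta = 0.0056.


P1/P0 = beta / (beta - rho)
P1/P0 = 0.0056 / (0.0056 - 0.00421) = 4.028777
P1 = 38 * 4.028777 = 153.09 MW

153.09


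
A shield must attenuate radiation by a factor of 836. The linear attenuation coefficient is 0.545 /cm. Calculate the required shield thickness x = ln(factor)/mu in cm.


x = ln(factor) / mu
x = ln(836) / 0.545
x = 12.346 cm

12.346


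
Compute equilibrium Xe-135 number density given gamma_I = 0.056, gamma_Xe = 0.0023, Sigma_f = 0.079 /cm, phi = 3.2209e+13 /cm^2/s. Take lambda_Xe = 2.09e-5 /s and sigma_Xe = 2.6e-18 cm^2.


Xe_eq = (gamma_I + gamma_Xe) * Sigma_f * phi / (lambda_Xe + sigma_Xe * phi)
Numerator = (0.056 + 0.0023) * 0.079 * 3.2209e+13 = 1.483450e+11
Denominator = 2.09e-5 + 2.6e-18 * 3.2209e+13 = 1.046434e-04
Xe_eq = 1.483450e+11 / 1.046434e-04 = 1.4176e+15 /cm^3

1.4176e+15


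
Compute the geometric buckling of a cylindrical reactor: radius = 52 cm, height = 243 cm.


B^2 = (2.405/R)^2 + (pi/H)^2
B^2 = (2.405/52)^2 + (pi/243)^2
B^2 = 0.0023062 /cm^2

0.0023062


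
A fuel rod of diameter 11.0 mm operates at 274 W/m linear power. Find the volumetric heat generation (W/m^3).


r = D / 2 / 1000 = 11.0 / 2 / 1000 = 0.0055 m
q''' = q' / (pi * r^2)
q''' = 274 / (pi * 0.0055^2)
q''' = 2.8832e+06 W/m^3

2.8832e+06


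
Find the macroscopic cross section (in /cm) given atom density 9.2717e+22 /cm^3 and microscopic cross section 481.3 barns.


Sigma = N * sigma_barns * 1e-24
Sigma = 9.2717e+22 * 481.3 * 1e-24
Sigma = 44.625 /cm

44.625


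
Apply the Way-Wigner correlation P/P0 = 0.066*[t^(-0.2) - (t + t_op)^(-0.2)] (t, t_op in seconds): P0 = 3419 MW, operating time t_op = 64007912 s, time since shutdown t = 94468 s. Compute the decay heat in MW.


P/P0 = 0.066 * [t^(-0.2) - (t + t_op)^(-0.2)]
P/P0 = 0.066 * [94468^(-0.2) - (94468 + 64007912)^(-0.2)]
P/P0 = 0.066 * [0.1011447 - 0.02745524] = 0.004863504
P = 3419 * 0.004863504 = 16.628 MW

16.628


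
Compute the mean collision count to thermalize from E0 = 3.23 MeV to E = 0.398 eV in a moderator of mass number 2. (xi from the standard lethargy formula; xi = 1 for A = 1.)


xi = 1 + (A-1)^2/(2A)*ln((A-1)/(A+1)) = 0.7253469 (for A = 2)
n = ln(E0/E) / xi
n = ln(3.23e6 / 0.398) / 0.7253469
n = ln(8.115578e+06) / 0.7253469 = 21.933

21.933


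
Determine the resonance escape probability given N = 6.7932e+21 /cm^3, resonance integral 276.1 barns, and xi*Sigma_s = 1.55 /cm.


p = exp(-N * I * 1e-24 / (xi*Sigma_s))
p = exp(-6.7932e+21 * 276.1 * 1e-24 / 1.55)
p = 0.29818

0.29818


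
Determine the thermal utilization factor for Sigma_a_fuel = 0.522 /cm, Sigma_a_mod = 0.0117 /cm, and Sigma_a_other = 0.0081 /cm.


f = Sigma_a_fuel / (Sigma_a_fuel + Sigma_a_mod + Sigma_a_other)
f = 0.522 / (0.522 + 0.0117 + 0.0081)
f = 0.96346

0.96346


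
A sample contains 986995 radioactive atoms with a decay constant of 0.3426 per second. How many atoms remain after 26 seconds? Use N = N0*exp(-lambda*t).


N = N0 * exp(-lambda * t)
N = 986995 * exp(-0.3426 * 26)
N = 133.60

133.60


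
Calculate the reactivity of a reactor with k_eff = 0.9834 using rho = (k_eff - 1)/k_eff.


rho = (k_eff - 1) / k_eff
rho = (0.9834 - 1) / 0.9834
rho = -0.016880

-0.016880


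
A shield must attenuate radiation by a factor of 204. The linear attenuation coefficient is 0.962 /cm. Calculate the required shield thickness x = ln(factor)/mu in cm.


x = ln(factor) / mu
x = ln(204) / 0.962
x = 5.5282 cm

5.5282


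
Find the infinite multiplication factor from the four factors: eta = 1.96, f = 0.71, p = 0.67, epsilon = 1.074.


k_inf = eta * f * p * epsilon
k_inf = 1.96 * 0.71 * 0.67 * 1.074
k_inf = 1.0014

1.0014


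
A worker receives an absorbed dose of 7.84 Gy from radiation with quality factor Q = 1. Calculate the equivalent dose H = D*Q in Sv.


H = D * Q
H = 7.84 * 1
H = 7.8400 Sv

7.8400


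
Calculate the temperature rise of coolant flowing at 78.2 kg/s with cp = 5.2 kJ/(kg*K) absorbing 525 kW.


dT = Q / (m_dot * cp)
dT = 525 / (78.2 * 5.2)
dT = 1.2911 C

1.2911


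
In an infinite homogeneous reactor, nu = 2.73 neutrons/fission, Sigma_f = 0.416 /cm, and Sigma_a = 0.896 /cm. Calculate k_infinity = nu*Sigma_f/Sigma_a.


k_inf = nu * Sigma_f / Sigma_a
k_inf = 2.73 * 0.416 / 0.896
k_inf = 1.2675

1.2675


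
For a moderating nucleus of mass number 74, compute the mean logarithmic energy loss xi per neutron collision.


xi = 1 + (A-1)^2/(2A) * ln((A-1)/(A+1))
xi = 1 + (74-1)^2/(2*74) * ln((74-1)/(74 +1))
xi = 0.026785

0.026785


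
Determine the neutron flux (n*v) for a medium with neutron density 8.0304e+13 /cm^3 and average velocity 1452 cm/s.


phi = n * v
phi = 8.0304e+13 * 1452
phi = 1.1660e+17 /cm^2/s

1.1660e+17


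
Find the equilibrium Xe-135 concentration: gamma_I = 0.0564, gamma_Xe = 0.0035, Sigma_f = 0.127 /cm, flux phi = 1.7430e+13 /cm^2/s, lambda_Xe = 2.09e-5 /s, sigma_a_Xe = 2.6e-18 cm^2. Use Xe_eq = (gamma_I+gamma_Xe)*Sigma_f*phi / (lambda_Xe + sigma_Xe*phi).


Xe_eq = (gamma_I + gamma_Xe) * Sigma_f * phi / (lambda_Xe + sigma_Xe * phi)
Numerator = (0.0564 + 0.0035) * 0.127 * 1.7430e+13 = 1.325952e+11
Denominator = 2.09e-5 + 2.6e-18 * 1.7430e+13 = 6.621800e-05
Xe_eq = 1.325952e+11 / 6.621800e-05 = 2.0024e+15 /cm^3

2.0024e+15


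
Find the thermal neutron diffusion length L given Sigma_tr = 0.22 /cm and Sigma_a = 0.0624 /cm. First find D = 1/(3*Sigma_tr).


D = 1 / (3 * Sigma_tr) = 1 / (3 * 0.22) = 1.515152 cm
L = sqrt(D / Sigma_a)
L = sqrt(1.515152 / 0.0624)
L = 4.9276 cm

4.9276


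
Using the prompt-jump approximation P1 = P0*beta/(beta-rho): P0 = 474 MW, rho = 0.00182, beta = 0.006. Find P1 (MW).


P1/P0 = beta / (beta - rho)
P1/P0 = 0.006 / (0.006 - 0.00182) = 1.435407
P1 = 474 * 1.435407 = 680.38 MW

680.38


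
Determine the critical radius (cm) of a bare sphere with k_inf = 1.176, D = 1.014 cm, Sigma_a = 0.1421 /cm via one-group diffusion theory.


L^2 = D / Sigma_a = 1.014 / 0.1421 = 7.135820 cm^2
B_m^2 = (k_inf - 1) / L^2 = (1.176 - 1) / 7.135820 = 0.02466430 /cm^2
For a bare sphere: B_g = pi/R, so R_c = pi / sqrt(B_m^2)
R_c = pi / sqrt(0.02466430) = 20.004 cm

20.004


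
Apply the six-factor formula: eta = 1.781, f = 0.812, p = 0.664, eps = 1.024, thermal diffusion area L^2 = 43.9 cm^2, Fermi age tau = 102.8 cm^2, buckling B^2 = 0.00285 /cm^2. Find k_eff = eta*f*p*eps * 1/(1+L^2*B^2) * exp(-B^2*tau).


k_inf = eta*f*p*eps = 1.781*0.812*0.664*1.024 = 0.9833044
P_TNL = 1/(1 + L^2*B^2) = 1/(1 + 43.9*0.00285) = 0.8887980
P_FNL = exp(-B^2*tau) = exp(-0.00285*102.8) = 0.7460371
k_eff = k_inf * P_TNL * P_FNL = 0.9833044 * 0.8887980 * 0.7460371
k_eff = 0.65201

0.65201


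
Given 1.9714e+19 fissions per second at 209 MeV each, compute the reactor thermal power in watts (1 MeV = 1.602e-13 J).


P = fission_rate * E_MeV * 1.602e-13
P = 1.9714e+19 * 209 * 1.602e-13
P = 6.6006e+08 W

6.6006e+08


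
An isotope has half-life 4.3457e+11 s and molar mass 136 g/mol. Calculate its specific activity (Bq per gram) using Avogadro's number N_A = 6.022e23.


lambda = ln(2) / t_half = ln(2) / 4.3457e+11 = 1.595018e-12 /s
SA = lambda * N_A / M
SA = 1.595018e-12 * 6.022e23 / 136
SA = 7.0626e+09 Bq/g

7.0626e+09


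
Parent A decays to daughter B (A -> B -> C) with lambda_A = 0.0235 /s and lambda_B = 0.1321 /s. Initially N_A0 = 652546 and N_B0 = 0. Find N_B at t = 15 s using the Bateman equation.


N_B(t) = lambda_A * N_A0 / (lambda_B - lambda_A) * [exp(-lambda_A*t) - exp(-lambda_B*t)]
exp(-0.0235*15) = 0.7029286; exp(-0.1321*15) = 0.1378623
N_B = 0.0235 * 652546 / (0.1321 - 0.0235) * (0.7029286 - 0.1378623)
N_B = 79790

79790


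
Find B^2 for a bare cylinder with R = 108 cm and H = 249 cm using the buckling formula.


B^2 = (2.405/R)^2 + (pi/H)^2
B^2 = (2.405/108)^2 + (pi/249)^2
B^2 = 6.5507e-04 /cm^2

6.5507e-04


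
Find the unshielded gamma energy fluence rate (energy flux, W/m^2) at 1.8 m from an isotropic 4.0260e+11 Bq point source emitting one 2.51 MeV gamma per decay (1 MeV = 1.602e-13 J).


psi = A * E * 1.602e-13 / (4*pi*r^2)
psi = 4.0260e+11 * 2.51 * 1.602e-13 / (4*pi*1.8^2)
psi = 0.0039761 W/m^2

0.0039761


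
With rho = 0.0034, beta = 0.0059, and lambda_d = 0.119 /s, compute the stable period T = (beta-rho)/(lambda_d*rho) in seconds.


T = (beta - rho) / (lambda_d * rho)
T = (0.0059 - 0.0034) / (0.119 * 0.0034)
T = 6.1789 s

6.1789


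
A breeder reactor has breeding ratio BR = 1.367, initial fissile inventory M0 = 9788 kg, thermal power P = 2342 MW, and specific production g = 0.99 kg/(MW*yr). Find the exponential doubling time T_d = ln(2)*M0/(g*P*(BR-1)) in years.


Breeding gain G = BR - 1 = 1.367 - 1 = 0.367
Fissile production rate = g * P * G = 0.99 * 2342 * 0.367 = 850.91886 kg/yr
T_d = ln(2) * M0 / (g * P * G)
T_d = ln(2) * 9788 / 850.91886 = 7.9732 yr

7.9732


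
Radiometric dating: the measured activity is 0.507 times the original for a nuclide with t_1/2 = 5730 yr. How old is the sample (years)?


lambda = ln(2) / t_half = ln(2) / 5730 = 1.209681e-04 /yr
t = -ln(A/A0) / lambda
t = -ln(0.507) / 1.209681e-04
t = 5615.1 yr

5615.1


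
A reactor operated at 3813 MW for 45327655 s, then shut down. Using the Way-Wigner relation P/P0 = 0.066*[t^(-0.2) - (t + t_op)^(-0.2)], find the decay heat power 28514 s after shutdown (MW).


P/P0 = 0.066 * [t^(-0.2) - (t + t_op)^(-0.2)]
P/P0 = 0.066 * [28514^(-0.2) - (28514 + 45327655)^(-0.2)]
P/P0 = 0.066 * [0.1285252 - 0.02942204] = 0.006540809
P = 3813 * 0.006540809 = 24.940 MW

24.940


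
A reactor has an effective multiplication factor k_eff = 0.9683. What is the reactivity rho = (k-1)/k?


rho = (k_eff - 1) / k_eff
rho = (0.9683 - 1) / 0.9683
rho = -0.032738

-0.032738


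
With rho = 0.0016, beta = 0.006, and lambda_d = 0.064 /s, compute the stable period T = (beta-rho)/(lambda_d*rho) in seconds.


T = (beta - rho) / (lambda_d * rho)
T = (0.006 - 0.0016) / (0.064 * 0.0016)
T = 42.969 s

42.969


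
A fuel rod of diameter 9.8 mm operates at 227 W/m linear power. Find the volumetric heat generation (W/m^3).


r = D / 2 / 1000 = 9.8 / 2 / 1000 = 0.0049 m
q''' = q' / (pi * r^2)
q''' = 227 / (pi * 0.0049^2)
q''' = 3.0094e+06 W/m^3

3.0094e+06


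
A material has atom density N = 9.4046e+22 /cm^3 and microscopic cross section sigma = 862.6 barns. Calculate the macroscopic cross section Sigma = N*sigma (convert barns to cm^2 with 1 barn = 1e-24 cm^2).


Sigma = N * sigma_barns * 1e-24
Sigma = 9.4046e+22 * 862.6 * 1e-24
Sigma = 81.124 /cm

81.124


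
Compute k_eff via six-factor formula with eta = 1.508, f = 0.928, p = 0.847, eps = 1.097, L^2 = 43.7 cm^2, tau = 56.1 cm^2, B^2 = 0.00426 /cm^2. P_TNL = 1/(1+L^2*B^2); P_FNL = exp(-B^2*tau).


k_inf = eta*f*p*eps = 1.508*0.928*0.847*1.097 = 1.300287
P_TNL = 1/(1 + L^2*B^2) = 1/(1 + 43.7*0.00426) = 0.8430552
P_FNL = exp(-B^2*tau) = exp(-0.00426*56.1) = 0.7874259
k_eff = k_inf * P_TNL * P_FNL = 1.300287 * 0.8430552 * 0.7874259
k_eff = 0.86319

0.86319


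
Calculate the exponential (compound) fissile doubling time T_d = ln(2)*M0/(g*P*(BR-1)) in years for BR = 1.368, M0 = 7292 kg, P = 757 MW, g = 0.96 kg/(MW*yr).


Breeding gain G = BR - 1 = 1.368 - 1 = 0.368
Fissile production rate = g * P * G = 0.96 * 757 * 0.368 = 267.43296 kg/yr
T_d = ln(2) * M0 / (g * P * G)
T_d = ln(2) * 7292 / 267.43296 = 18.900 yr

18.900


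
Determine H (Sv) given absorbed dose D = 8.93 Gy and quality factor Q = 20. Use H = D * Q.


H = D * Q
H = 8.93 * 20
H = 178.60 Sv

178.60


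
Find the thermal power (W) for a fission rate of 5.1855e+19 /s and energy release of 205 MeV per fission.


P = fission_rate * E_MeV * 1.602e-13
P = 5.1855e+19 * 205 * 1.602e-13
P = 1.7030e+09 W

1.7030e+09


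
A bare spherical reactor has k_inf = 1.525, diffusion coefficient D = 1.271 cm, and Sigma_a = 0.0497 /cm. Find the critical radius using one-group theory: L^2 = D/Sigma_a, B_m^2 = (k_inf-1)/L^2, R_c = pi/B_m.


L^2 = D / Sigma_a = 1.271 / 0.0497 = 25.57344 cm^2
B_m^2 = (k_inf - 1) / L^2 = (1.525 - 1) / 25.57344 = 0.02052911 /cm^2
For a bare sphere: B_g = pi/R, so R_c = pi / sqrt(B_m^2)
R_c = pi / sqrt(0.02052911) = 21.926 cm

21.926


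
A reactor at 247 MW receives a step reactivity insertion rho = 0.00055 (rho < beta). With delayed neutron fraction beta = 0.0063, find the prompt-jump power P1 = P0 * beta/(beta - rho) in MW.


P1/P0 = beta / (beta - rho)
P1/P0 = 0.0063 / (0.0063 - 0.00055) = 1.095652
P1 = 247 * 1.095652 = 270.63 MW

270.63


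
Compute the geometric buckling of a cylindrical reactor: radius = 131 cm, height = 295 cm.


B^2 = (2.405/R)^2 + (pi/H)^2
B^2 = (2.405/131)^2 + (pi/295)^2
B^2 = 4.5046e-04 /cm^2

4.5046e-04


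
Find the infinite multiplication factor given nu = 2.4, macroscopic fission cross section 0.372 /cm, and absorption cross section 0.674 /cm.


k_inf = nu * Sigma_f / Sigma_a
k_inf = 2.4 * 0.372 / 0.674
k_inf = 1.3246

1.3246


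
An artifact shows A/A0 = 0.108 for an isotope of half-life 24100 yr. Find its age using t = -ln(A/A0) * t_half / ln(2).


lambda = ln(2) / t_half = ln(2) / 24100 = 2.876129e-05 /yr
t = -ln(A/A0) / lambda
t = -ln(0.108) / 2.876129e-05
t = 77383 yr

77383


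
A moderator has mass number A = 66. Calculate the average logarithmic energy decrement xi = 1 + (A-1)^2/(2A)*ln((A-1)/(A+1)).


xi = 1 + (A-1)^2/(2A) * ln((A-1)/(A+1))
xi = 1 + (66-1)^2/(2*66) * ln((66-1)/(66 +1))
xi = 0.029999

0.029999


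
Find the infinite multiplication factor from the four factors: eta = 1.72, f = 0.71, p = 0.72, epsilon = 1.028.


k_inf = eta * f * p * epsilon
k_inf = 1.72 * 0.71 * 0.72 * 1.028
k_inf = 0.90388

0.90388


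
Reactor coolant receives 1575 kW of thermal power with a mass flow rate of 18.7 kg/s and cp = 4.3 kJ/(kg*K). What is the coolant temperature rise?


dT = Q / (m_dot * cp)
dT = 1575 / (18.7 * 4.3)
dT = 19.587 C

19.587


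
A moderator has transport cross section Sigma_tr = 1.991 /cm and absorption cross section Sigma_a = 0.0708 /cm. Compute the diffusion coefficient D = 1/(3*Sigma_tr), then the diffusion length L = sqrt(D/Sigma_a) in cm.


D = 1 / (3 * Sigma_tr) = 1 / (3 * 1.991) = 0.1674201 cm
L = sqrt(D / Sigma_a)
L = sqrt(0.1674201 / 0.0708)
L = 1.5378 cm

1.5378


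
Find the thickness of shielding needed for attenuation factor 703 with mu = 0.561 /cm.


x = ln(factor) / mu
x = ln(703) / 0.561
x = 11.685 cm

11.685


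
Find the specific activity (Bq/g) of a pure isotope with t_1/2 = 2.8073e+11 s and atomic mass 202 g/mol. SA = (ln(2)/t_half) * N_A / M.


lambda = ln(2) / t_half = ln(2) / 2.8073e+11 = 2.469088e-12 /s
SA = lambda * N_A / M
SA = 2.469088e-12 * 6.022e23 / 202
SA = 7.3608e+09 Bq/g

7.3608e+09


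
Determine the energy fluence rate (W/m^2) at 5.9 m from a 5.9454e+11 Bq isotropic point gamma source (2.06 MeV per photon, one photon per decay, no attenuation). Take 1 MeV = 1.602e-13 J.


psi = A * E * 1.602e-13 / (4*pi*r^2)
psi = 5.9454e+11 * 2.06 * 1.602e-13 / (4*pi*5.9^2)
psi = 4.4854e-04 W/m^2

4.4854e-04


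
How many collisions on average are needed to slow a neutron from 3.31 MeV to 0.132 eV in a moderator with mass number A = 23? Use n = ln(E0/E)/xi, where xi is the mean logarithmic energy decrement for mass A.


xi = 1 + (A-1)^2/(2A)*ln((A-1)/(A+1)) = 0.08448899 (for A = 23)
n = ln(E0/E) / xi
n = ln(3.31e6 / 0.132) / 0.08448899
n = ln(2.507576e+07) / 0.08448899 = 201.65

201.65


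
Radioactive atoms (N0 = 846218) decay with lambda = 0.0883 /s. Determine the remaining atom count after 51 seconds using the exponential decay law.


N = N0 * exp(-lambda * t)
N = 846218 * exp(-0.0883 * 51)
N = 9369.7

9369.7


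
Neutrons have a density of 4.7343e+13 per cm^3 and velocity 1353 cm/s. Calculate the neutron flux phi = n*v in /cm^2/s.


phi = n * v
phi = 4.7343e+13 * 1353
phi = 6.4055e+16 /cm^2/s

6.4055e+16


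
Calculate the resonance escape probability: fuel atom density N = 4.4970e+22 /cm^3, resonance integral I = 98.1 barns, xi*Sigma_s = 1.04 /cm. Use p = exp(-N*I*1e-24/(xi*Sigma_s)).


p = exp(-N * I * 1e-24 / (xi*Sigma_s))
p = exp(-4.4970e+22 * 98.1 * 1e-24 / 1.04)
p = 0.014381

0.014381


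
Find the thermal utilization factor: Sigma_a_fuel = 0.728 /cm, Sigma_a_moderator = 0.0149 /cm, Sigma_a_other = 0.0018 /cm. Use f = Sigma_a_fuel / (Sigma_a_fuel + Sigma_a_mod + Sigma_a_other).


f = Sigma_a_fuel / (Sigma_a_fuel + Sigma_a_mod + Sigma_a_other)
f = 0.728 / (0.728 + 0.0149 + 0.0018)
f = 0.97757

0.97757


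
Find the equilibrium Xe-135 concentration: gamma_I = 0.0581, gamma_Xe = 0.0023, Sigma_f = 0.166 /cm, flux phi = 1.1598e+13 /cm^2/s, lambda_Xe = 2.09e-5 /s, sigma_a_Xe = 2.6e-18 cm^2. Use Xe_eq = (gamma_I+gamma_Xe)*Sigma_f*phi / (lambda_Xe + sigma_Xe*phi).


Xe_eq = (gamma_I + gamma_Xe) * Sigma_f * phi / (lambda_Xe + sigma_Xe * phi)
Numerator = (0.0581 + 0.0023) * 0.166 * 1.1598e+13 = 1.162862e+11
Denominator = 2.09e-5 + 2.6e-18 * 1.1598e+13 = 5.105480e-05
Xe_eq = 1.162862e+11 / 5.105480e-05 = 2.2777e+15 /cm^3

2.2777e+15


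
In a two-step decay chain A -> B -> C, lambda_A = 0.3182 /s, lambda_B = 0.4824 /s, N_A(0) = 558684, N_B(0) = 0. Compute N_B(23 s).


N_B(t) = lambda_A * N_A0 / (lambda_B - lambda_A) * [exp(-lambda_A*t) - exp(-lambda_B*t)]
exp(-0.3182*23) = 6.630899e-04; exp(-0.4824*23) = 1.518504e-05
N_B = 0.3182 * 558684 / (0.4824 - 0.3182) * (6.630899e-04 - 1.518504e-05)
N_B = 701.46

701.46


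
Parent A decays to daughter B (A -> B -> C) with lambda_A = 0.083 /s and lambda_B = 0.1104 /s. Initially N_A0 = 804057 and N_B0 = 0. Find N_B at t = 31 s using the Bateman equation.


N_B(t) = lambda_A * N_A0 / (lambda_B - lambda_A) * [exp(-lambda_A*t) - exp(-lambda_B*t)]
exp(-0.083*31) = 0.07630628; exp(-0.1104*31) = 0.03263402
N_B = 0.083 * 804057 / (0.1104 - 0.083) * (0.07630628 - 0.03263402)
N_B = 106370

106370


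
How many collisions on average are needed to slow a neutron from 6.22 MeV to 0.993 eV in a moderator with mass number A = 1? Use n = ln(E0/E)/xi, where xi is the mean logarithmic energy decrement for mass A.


xi = 1 + (A-1)^2/(2A)*ln((A-1)/(A+1)) = 1 (for A = 1)
n = ln(E0/E) / xi
n = ln(6.22e6 / 0.993) / 1
n = ln(6.263847e+06) / 1 = 15.650

15.650


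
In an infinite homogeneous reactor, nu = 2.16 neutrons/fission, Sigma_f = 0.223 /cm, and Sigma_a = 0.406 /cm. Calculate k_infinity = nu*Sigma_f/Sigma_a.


k_inf = nu * Sigma_f / Sigma_a
k_inf = 2.16 * 0.223 / 0.406
k_inf = 1.1864

1.1864


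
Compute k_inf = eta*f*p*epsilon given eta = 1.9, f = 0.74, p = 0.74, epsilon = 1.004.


k_inf = eta * f * p * epsilon
k_inf = 1.9 * 0.74 * 0.74 * 1.004
k_inf = 1.0446

1.0446


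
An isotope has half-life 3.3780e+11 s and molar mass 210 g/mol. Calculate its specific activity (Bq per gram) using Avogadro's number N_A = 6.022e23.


lambda = ln(2) / t_half = ln(2) / 3.3780e+11 = 2.051945e-12 /s
SA = lambda * N_A / M
SA = 2.051945e-12 * 6.022e23 / 210
SA = 5.8842e+09 Bq/g

5.8842e+09


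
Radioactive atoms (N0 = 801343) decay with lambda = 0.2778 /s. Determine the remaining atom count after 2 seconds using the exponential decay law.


N = N0 * exp(-lambda * t)
N = 801343 * exp(-0.2778 * 2)
N = 459753

459753


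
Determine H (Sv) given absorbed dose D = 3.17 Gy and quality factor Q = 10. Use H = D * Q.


H = D * Q
H = 3.17 * 10
H = 31.700 Sv

31.700


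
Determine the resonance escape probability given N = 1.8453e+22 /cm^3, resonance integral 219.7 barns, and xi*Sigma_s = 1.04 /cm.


p = exp(-N * I * 1e-24 / (xi*Sigma_s))
p = exp(-1.8453e+22 * 219.7 * 1e-24 / 1.04)
p = 0.020278

0.020278


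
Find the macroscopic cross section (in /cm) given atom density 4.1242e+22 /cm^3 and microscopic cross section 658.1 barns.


Sigma = N * sigma_barns * 1e-24
Sigma = 4.1242e+22 * 658.1 * 1e-24
Sigma = 27.141 /cm

27.141


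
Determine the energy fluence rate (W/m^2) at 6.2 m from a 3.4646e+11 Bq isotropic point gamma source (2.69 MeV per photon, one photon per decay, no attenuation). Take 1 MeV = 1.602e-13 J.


psi = A * E * 1.602e-13 / (4*pi*r^2)
psi = 3.4646e+11 * 2.69 * 1.602e-13 / (4*pi*6.2^2)
psi = 3.0908e-04 W/m^2

3.0908e-04


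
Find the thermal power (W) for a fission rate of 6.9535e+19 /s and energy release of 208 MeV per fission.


P = fission_rate * E_MeV * 1.602e-13
P = 6.9535e+19 * 208 * 1.602e-13
P = 2.3170e+09 W

2.3170e+09


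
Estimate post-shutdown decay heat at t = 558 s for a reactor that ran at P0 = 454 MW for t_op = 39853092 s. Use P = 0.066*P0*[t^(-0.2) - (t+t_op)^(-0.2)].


P/P0 = 0.066 * [t^(-0.2) - (t + t_op)^(-0.2)]
P/P0 = 0.066 * [558^(-0.2) - (558 + 39853092)^(-0.2)]
P/P0 = 0.066 * [0.2822755 - 0.03019301] = 0.01663744
P = 454 * 0.01663744 = 7.5534 MW

7.5534


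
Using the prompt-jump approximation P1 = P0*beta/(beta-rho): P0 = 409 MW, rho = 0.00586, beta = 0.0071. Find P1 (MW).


P1/P0 = beta / (beta - rho)
P1/P0 = 0.0071 / (0.0071 - 0.00586) = 5.725806
P1 = 409 * 5.725806 = 2341.9 MW

2341.9


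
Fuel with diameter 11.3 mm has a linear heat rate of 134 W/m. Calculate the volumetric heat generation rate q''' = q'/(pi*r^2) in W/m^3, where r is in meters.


r = D / 2 / 1000 = 11.3 / 2 / 1000 = 0.00565 m
q''' = q' / (pi * r^2)
q''' = 134 / (pi * 0.00565^2)
q''' = 1.3362e+06 W/m^3

1.3362e+06


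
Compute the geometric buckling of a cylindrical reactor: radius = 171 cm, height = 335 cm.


B^2 = (2.405/R)^2 + (pi/H)^2
B^2 = (2.405/171)^2 + (pi/335)^2
B^2 = 2.8575e-04 /cm^2

2.8575e-04


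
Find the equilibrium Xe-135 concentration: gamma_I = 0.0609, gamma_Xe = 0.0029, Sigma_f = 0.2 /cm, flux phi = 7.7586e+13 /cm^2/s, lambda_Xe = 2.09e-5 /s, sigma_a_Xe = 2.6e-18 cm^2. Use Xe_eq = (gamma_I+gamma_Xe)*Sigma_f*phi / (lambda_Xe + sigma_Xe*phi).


Xe_eq = (gamma_I + gamma_Xe) * Sigma_f * phi / (lambda_Xe + sigma_Xe * phi)
Numerator = (0.0609 + 0.0029) * 0.2 * 7.7586e+13 = 9.899974e+11
Denominator = 2.09e-5 + 2.6e-18 * 7.7586e+13 = 2.226236e-04
Xe_eq = 9.899974e+11 / 2.226236e-04 = 4.4470e+15 /cm^3

4.4470e+15


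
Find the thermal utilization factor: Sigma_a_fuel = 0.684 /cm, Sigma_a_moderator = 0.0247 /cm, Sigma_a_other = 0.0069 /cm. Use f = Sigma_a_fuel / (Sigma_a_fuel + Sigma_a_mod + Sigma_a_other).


f = Sigma_a_fuel / (Sigma_a_fuel + Sigma_a_mod + Sigma_a_other)
f = 0.684 / (0.684 + 0.0247 + 0.0069)
f = 0.95584

0.95584


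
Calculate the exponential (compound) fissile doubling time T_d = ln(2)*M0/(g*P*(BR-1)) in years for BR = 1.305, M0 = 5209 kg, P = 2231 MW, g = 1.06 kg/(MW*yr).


Breeding gain G = BR - 1 = 1.305 - 1 = 0.305
Fissile production rate = g * P * G = 1.06 * 2231 * 0.305 = 721.2823 kg/yr
T_d = ln(2) * M0 / (g * P * G)
T_d = ln(2) * 5209 / 721.2823 = 5.0058 yr

5.0058


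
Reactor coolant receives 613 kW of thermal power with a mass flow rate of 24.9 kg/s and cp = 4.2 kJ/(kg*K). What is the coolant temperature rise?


dT = Q / (m_dot * cp)
dT = 613 / (24.9 * 4.2)
dT = 5.8615 C

5.8615


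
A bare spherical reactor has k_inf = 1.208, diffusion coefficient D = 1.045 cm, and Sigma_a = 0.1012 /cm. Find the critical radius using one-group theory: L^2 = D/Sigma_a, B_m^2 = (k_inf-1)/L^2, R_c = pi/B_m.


L^2 = D / Sigma_a = 1.045 / 0.1012 = 10.32609 cm^2
B_m^2 = (k_inf - 1) / L^2 = (1.208 - 1) / 10.32609 = 0.02014315 /cm^2
For a bare sphere: B_g = pi/R, so R_c = pi / sqrt(B_m^2)
R_c = pi / sqrt(0.02014315) = 22.135 cm

22.135


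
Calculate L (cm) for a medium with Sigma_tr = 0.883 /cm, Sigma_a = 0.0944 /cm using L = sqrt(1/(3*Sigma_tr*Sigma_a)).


D = 1 / (3 * Sigma_tr) = 1 / (3 * 0.883) = 0.3775009 cm
L = sqrt(D / Sigma_a)
L = sqrt(0.3775009 / 0.0944)
L = 1.9997 cm

1.9997


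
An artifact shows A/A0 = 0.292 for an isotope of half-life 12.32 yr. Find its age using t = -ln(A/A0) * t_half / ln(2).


lambda = ln(2) / t_half = ln(2) / 12.32 = 0.05626195 /yr
t = -ln(A/A0) / lambda
t = -ln(0.292) / 0.05626195
t = 21.880 yr

21.880


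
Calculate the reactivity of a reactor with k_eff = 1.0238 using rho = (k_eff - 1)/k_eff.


rho = (k_eff - 1) / k_eff
rho = (1.0238 - 1) / 1.0238
rho = 0.023247

0.023247


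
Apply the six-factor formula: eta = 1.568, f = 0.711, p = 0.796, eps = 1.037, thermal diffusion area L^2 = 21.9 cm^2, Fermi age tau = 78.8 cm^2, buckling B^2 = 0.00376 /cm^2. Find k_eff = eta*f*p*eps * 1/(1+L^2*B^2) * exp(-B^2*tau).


k_inf = eta*f*p*eps = 1.568*0.711*0.796*1.037 = 0.9202535
P_TNL = 1/(1 + L^2*B^2) = 1/(1 + 21.9*0.00376) = 0.9239207
P_FNL = exp(-B^2*tau) = exp(-0.00376*78.8) = 0.7435732
k_eff = k_inf * P_TNL * P_FNL = 0.9202535 * 0.9239207 * 0.7435732
k_eff = 0.63222

0.63222


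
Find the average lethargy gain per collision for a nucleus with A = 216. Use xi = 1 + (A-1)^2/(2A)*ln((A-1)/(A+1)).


xi = 1 + (A-1)^2/(2A) * ln((A-1)/(A+1))
xi = 1 + (216-1)^2/(2*216) * ln((216-1)/(216 +1))
xi = 0.0092307

0.0092307


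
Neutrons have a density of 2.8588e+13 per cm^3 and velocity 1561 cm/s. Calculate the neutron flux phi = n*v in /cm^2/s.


phi = n * v
phi = 2.8588e+13 * 1561
phi = 4.4626e+16 /cm^2/s

4.4626e+16


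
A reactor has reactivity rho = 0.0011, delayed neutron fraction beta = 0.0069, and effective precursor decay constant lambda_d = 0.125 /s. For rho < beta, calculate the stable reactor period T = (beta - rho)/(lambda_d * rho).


T = (beta - rho) / (lambda_d * rho)
T = (0.0069 - 0.0011) / (0.125 * 0.0011)
T = 42.182 s

42.182


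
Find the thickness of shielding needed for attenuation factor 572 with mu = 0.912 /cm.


x = ln(factor) / mu
x = ln(572) / 0.912
x = 6.9618 cm

6.9618


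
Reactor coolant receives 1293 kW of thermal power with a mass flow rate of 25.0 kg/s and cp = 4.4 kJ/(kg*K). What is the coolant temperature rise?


dT = Q / (m_dot * cp)
dT = 1293 / (25.0 * 4.4)
dT = 11.755 C

11.755


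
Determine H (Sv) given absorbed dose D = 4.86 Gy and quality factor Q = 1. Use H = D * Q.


H = D * Q
H = 4.86 * 1
H = 4.8600 Sv

4.8600


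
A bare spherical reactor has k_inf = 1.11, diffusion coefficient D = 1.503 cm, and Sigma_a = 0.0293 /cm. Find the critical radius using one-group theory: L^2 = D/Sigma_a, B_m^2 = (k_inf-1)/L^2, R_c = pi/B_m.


L^2 = D / Sigma_a = 1.503 / 0.0293 = 51.29693 cm^2
B_m^2 = (k_inf - 1) / L^2 = (1.11 - 1) / 51.29693 = 0.002144378 /cm^2
For a bare sphere: B_g = pi/R, so R_c = pi / sqrt(B_m^2)
R_c = pi / sqrt(0.002144378) = 67.842 cm

67.842


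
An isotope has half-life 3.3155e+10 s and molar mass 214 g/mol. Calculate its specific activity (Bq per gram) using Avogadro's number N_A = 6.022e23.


lambda = ln(2) / t_half = ln(2) / 3.3155e+10 = 2.090626e-11 /s
SA = lambda * N_A / M
SA = 2.090626e-11 * 6.022e23 / 214
SA = 5.8831e+10 Bq/g

5.8831e+10


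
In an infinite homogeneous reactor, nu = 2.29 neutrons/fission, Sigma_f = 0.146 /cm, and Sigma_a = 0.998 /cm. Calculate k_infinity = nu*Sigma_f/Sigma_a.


k_inf = nu * Sigma_f / Sigma_a
k_inf = 2.29 * 0.146 / 0.998
k_inf = 0.33501

0.33501


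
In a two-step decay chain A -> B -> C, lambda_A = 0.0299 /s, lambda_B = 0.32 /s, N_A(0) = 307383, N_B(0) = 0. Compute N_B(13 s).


N_B(t) = lambda_A * N_A0 / (lambda_B - lambda_A) * [exp(-lambda_A*t) - exp(-lambda_B*t)]
exp(-0.0299*13) = 0.6779376; exp(-0.32*13) = 0.01560756
N_B = 0.0299 * 307383 / (0.32 - 0.0299) * (0.6779376 - 0.01560756)
N_B = 20983

20983


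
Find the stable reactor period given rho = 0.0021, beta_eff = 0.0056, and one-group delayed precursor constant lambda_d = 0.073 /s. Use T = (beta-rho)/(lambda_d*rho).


T = (beta - rho) / (lambda_d * rho)
T = (0.0056 - 0.0021) / (0.073 * 0.0021)
T = 22.831 s

22.831


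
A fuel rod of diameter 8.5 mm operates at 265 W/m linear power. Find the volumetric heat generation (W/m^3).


r = D / 2 / 1000 = 8.5 / 2 / 1000 = 0.00425 m
q''' = q' / (pi * r^2)
q''' = 265 / (pi * 0.00425^2)
q''' = 4.6700e+06 W/m^3

4.6700e+06


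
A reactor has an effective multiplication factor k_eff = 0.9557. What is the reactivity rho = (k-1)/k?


rho = (k_eff - 1) / k_eff
rho = (0.9557 - 1) / 0.9557
rho = -0.046353

-0.046353


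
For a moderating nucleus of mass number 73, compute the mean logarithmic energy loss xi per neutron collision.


xi = 1 + (A-1)^2/(2A) * ln((A-1)/(A+1))
xi = 1 + (73-1)^2/(2*73) * ln((73-1)/(73 +1))
xi = 0.027149

0.027149


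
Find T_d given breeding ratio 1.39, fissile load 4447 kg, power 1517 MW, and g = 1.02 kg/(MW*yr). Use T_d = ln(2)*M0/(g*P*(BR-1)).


Breeding gain G = BR - 1 = 1.39 - 1 = 0.39
Fissile production rate = g * P * G = 1.02 * 1517 * 0.39 = 603.4626 kg/yr
T_d = ln(2) * M0 / (g * P * G)
T_d = ln(2) * 4447 / 603.4626 = 5.1079 yr

5.1079


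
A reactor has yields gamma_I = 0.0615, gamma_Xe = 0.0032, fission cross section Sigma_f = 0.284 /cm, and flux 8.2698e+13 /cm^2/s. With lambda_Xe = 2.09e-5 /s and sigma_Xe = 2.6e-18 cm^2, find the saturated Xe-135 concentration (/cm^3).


Xe_eq = (gamma_I + gamma_Xe) * Sigma_f * phi / (lambda_Xe + sigma_Xe * phi)
Numerator = (0.0615 + 0.0032) * 0.284 * 8.2698e+13 = 1.519559e+12
Denominator = 2.09e-5 + 2.6e-18 * 8.2698e+13 = 2.359148e-04
Xe_eq = 1.519559e+12 / 2.359148e-04 = 6.4411e+15 /cm^3

6.4411e+15


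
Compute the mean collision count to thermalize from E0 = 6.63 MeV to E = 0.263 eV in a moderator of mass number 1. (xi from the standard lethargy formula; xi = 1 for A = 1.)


xi = 1 + (A-1)^2/(2A)*ln((A-1)/(A+1)) = 1 (for A = 1)
n = ln(E0/E) / xi
n = ln(6.63e6 / 0.263) / 1
n = ln(2.520913e+07) / 1 = 17.043

17.043


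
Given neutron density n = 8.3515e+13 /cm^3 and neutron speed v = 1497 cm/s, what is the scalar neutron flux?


phi = n * v
phi = 8.3515e+13 * 1497
phi = 1.2502e+17 /cm^2/s

1.2502e+17


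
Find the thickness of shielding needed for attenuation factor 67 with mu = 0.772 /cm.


x = ln(factor) / mu
x = ln(67) / 0.772
x = 5.4465 cm

5.4465


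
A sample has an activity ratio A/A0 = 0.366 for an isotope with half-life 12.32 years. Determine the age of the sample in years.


lambda = ln(2) / t_half = ln(2) / 12.32 = 0.05626195 /yr
t = -ln(A/A0) / lambda
t = -ln(0.366) / 0.05626195
t = 17.865 yr

17.865


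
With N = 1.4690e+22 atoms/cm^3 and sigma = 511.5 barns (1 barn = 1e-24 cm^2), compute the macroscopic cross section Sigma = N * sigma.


Sigma = N * sigma_barns * 1e-24
Sigma = 1.4690e+22 * 511.5 * 1e-24
Sigma = 7.5139 /cm

7.5139


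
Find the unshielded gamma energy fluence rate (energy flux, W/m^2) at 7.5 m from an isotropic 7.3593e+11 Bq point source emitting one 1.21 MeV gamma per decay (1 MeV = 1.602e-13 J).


psi = A * E * 1.602e-13 / (4*pi*r^2)
psi = 7.3593e+11 * 1.21 * 1.602e-13 / (4*pi*7.5^2)
psi = 2.0181e-04 W/m^2

2.0181e-04


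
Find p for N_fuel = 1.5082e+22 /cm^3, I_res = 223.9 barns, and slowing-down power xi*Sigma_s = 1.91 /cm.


p = exp(-N * I * 1e-24 / (xi*Sigma_s))
p = exp(-1.5082e+22 * 223.9 * 1e-24 / 1.91)
p = 0.17068

0.17068


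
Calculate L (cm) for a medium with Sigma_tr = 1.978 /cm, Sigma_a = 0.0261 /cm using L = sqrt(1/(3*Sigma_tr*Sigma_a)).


D = 1 / (3 * Sigma_tr) = 1 / (3 * 1.978) = 0.1685204 cm
L = sqrt(D / Sigma_a)
L = sqrt(0.1685204 / 0.0261)
L = 2.5410 cm

2.5410


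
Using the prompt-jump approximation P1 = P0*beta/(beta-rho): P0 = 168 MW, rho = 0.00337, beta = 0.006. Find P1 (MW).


P1/P0 = beta / (beta - rho)
P1/P0 = 0.006 / (0.006 - 0.00337) = 2.281369
P1 = 168 * 2.281369 = 383.27 MW

383.27


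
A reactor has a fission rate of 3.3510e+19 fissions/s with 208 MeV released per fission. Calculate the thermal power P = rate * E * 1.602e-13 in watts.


P = fission_rate * E_MeV * 1.602e-13
P = 3.3510e+19 * 208 * 1.602e-13
P = 1.1166e+09 W

1.1166e+09


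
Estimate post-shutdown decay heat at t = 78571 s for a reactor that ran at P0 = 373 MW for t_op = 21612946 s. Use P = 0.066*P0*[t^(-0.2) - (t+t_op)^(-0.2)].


P/P0 = 0.066 * [t^(-0.2) - (t + t_op)^(-0.2)]
P/P0 = 0.066 * [78571^(-0.2) - (78571 + 21612946)^(-0.2)]
P/P0 = 0.066 * [0.1049416 - 0.03409903] = 0.004675610
P = 373 * 0.004675610 = 1.7440 MW

1.7440
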